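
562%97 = 77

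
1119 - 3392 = -2273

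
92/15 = 92/15 = 6.13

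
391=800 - 409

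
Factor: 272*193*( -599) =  - 31445104 = - 2^4*17^1*193^1*599^1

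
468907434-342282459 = 126624975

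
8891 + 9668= 18559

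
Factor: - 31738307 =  - 4211^1* 7537^1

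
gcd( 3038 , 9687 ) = 1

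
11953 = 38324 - 26371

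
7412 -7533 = -121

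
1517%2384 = 1517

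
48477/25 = 48477/25= 1939.08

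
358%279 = 79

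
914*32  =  29248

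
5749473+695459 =6444932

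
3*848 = 2544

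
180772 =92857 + 87915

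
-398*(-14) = 5572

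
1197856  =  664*1804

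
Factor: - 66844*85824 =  -5736819456 = - 2^8*3^2*17^1*149^1*983^1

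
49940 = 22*2270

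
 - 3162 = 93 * (- 34)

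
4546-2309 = 2237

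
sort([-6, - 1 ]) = [-6, - 1]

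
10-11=  -  1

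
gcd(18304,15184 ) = 208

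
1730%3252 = 1730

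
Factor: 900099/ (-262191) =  - 333/97= - 3^2 * 37^1*97^(-1) 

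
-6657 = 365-7022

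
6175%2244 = 1687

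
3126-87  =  3039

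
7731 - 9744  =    -  2013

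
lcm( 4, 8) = 8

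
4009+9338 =13347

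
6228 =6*1038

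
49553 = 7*7079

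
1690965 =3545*477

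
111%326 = 111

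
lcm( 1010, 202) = 1010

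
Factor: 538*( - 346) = - 2^2*173^1*269^1 = -  186148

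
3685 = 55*67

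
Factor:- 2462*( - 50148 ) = 2^3*3^2 * 7^1*199^1*1231^1   =  123464376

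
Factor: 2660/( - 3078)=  - 70/81 = - 2^1*3^( - 4)*5^1*7^1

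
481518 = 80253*6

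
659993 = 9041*73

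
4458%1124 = 1086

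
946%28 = 22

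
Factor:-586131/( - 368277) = 71^(-1)*113^1 = 113/71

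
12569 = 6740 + 5829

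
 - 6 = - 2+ - 4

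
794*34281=27219114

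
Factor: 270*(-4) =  - 2^3*3^3*5^1 = -1080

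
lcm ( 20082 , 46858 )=140574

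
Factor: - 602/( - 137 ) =2^1*7^1*43^1*137^(-1 )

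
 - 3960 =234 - 4194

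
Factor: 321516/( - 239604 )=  - 26793/19967 = -  3^2*13^1*41^(  -  1)*229^1*487^ ( - 1 ) 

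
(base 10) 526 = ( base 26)k6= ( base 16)20e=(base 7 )1351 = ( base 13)316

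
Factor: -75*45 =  - 3375  =  - 3^3*5^3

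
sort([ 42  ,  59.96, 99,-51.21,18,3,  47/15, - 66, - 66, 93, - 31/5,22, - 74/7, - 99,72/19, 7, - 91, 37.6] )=[  -  99, - 91, - 66, - 66,  -  51.21 , - 74/7, - 31/5, 3, 47/15, 72/19,7, 18,22, 37.6, 42, 59.96,93, 99] 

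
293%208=85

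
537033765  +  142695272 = 679729037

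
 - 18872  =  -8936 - 9936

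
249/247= 1+2/247 = 1.01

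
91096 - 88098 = 2998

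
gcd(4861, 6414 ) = 1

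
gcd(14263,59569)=839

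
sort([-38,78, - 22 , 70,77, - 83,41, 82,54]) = [ - 83 , - 38, - 22,41, 54,70, 77, 78, 82]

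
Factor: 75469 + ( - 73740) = 7^1*  13^1 *19^1 = 1729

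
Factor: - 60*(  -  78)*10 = 2^4*3^2*5^2*13^1 = 46800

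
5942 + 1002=6944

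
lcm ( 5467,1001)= 71071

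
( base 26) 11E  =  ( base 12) 4b8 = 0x2cc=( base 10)716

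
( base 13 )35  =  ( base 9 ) 48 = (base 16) 2C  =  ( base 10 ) 44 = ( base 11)40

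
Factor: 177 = 3^1*59^1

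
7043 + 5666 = 12709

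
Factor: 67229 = 23^1*37^1*79^1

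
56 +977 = 1033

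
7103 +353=7456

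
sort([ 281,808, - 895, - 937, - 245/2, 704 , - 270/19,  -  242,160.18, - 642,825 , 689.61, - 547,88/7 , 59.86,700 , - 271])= [- 937,-895 ,  -  642, - 547, - 271, - 242, - 245/2 , - 270/19,88/7 , 59.86, 160.18,  281 , 689.61 , 700, 704,808, 825]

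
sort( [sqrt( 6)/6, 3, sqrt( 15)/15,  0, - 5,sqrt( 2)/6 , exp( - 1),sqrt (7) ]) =[-5, 0,  sqrt(2) /6,sqrt( 15 )/15, exp(-1),  sqrt(6)/6,sqrt( 7), 3]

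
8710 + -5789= 2921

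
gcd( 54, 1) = 1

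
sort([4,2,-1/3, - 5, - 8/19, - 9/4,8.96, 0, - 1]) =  [ - 5, - 9/4, - 1, - 8/19, - 1/3, 0,2, 4 , 8.96] 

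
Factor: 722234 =2^1*109^1*3313^1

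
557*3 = 1671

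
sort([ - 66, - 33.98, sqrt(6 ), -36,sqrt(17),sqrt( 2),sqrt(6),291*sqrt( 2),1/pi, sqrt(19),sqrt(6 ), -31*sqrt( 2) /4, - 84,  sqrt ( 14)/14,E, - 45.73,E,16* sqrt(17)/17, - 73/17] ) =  [  -  84,-66, - 45.73,- 36, - 33.98, - 31*sqrt(2 )/4,  -  73/17,  sqrt (14)/14,1/pi,sqrt(2 ) , sqrt( 6),sqrt ( 6),sqrt( 6),E,E, 16*sqrt( 17)/17,  sqrt( 17),sqrt( 19),291 * sqrt( 2 )]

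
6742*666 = 4490172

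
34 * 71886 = 2444124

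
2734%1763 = 971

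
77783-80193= - 2410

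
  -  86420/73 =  - 1184 + 12/73 = - 1183.84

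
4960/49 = 101+ 11/49 = 101.22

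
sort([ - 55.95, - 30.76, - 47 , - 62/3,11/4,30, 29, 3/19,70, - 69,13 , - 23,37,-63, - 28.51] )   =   [ - 69, - 63, - 55.95, - 47, - 30.76, - 28.51, - 23, - 62/3,  3/19,11/4, 13, 29, 30,37, 70]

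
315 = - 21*(-15)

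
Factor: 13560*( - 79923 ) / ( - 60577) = 2^3*3^2*5^1*11^(-1) * 113^1*5507^( - 1) * 26641^1 = 1083755880/60577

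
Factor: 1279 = 1279^1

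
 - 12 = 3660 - 3672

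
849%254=87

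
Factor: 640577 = 7^2 * 17^1*769^1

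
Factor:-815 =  - 5^1*163^1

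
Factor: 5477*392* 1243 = 2668701112 = 2^3*7^2*11^1*113^1*5477^1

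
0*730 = 0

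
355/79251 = 355/79251=0.00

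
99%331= 99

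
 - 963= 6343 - 7306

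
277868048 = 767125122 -489257074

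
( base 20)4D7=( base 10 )1867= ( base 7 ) 5305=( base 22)3ij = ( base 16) 74b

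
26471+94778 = 121249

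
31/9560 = 31/9560 = 0.00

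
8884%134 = 40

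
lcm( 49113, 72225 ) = 1227825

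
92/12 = 23/3=7.67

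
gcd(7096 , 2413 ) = 1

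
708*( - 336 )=-237888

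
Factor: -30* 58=  -  1740 = -  2^2*3^1*5^1*29^1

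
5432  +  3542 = 8974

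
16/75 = 16/75  =  0.21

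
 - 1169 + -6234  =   - 7403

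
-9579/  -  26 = 9579/26 = 368.42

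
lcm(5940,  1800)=59400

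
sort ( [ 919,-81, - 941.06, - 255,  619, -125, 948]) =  [ - 941.06,-255, - 125,-81, 619,919 , 948]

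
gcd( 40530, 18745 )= 5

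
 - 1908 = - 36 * 53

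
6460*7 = 45220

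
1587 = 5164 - 3577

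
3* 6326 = 18978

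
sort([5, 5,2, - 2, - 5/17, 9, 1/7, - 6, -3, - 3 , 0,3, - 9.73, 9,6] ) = [-9.73, - 6, - 3, - 3, - 2,-5/17,  0,1/7,2,3,5, 5,6 , 9, 9]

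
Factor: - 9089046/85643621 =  - 2^1*3^2 * 7^(  -  2 )*19^( - 1)*67^ ( - 1 )  *1373^( - 1 ) * 504947^1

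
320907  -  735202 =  - 414295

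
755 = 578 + 177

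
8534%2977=2580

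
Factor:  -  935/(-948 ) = 2^( - 2)*3^(  -  1 )*5^1 * 11^1* 17^1 * 79^(  -  1) 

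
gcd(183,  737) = 1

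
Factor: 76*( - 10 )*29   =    -  22040 = - 2^3*5^1*19^1*29^1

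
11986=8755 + 3231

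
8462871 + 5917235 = 14380106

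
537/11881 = 537/11881 = 0.05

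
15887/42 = 15887/42 = 378.26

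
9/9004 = 9/9004 = 0.00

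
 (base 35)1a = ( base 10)45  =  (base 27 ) 1i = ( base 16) 2d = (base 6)113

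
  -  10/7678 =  - 1+3834/3839= - 0.00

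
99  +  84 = 183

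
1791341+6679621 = 8470962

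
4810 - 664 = 4146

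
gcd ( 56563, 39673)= 1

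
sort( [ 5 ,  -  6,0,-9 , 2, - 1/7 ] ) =[ - 9, - 6, - 1/7,0 , 2,5 ]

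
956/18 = 53 + 1/9 = 53.11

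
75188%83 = 73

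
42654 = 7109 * 6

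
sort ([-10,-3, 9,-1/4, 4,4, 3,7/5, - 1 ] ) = [ - 10, - 3,-1, - 1/4, 7/5, 3,4, 4,9]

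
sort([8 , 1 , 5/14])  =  [5/14,1,8 ]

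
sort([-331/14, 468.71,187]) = [-331/14,187,468.71 ]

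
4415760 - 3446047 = 969713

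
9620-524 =9096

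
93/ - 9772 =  - 93/9772 = - 0.01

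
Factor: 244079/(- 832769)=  - 7^(-1)*11^1*22189^1*118967^( - 1)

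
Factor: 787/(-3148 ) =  - 1/4 = - 2^( - 2) 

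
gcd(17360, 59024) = 3472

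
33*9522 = 314226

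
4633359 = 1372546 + 3260813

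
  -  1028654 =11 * (-93514) 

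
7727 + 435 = 8162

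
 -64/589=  - 64/589 = -0.11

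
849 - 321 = 528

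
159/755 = 159/755  =  0.21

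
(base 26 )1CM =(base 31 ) 11i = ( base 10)1010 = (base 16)3F2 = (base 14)522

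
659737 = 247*2671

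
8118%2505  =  603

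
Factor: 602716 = 2^2*53^1*2843^1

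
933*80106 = 74738898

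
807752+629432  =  1437184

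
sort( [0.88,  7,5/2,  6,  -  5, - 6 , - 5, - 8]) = [-8, - 6, - 5, - 5, 0.88,5/2,6, 7]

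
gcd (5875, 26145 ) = 5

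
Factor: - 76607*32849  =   - 2516463343 = - 107^1 *307^1*76607^1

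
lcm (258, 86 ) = 258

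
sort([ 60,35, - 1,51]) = [- 1 , 35,51,60 ] 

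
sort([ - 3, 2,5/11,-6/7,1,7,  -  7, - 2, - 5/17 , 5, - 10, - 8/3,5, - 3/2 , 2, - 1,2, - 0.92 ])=[ - 10, - 7, - 3, - 8/3, - 2, - 3/2, - 1, - 0.92, - 6/7, - 5/17  ,  5/11, 1, 2, 2,2,5,5 , 7 ]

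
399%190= 19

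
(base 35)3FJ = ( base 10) 4219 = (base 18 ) D07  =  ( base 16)107b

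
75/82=75/82=0.91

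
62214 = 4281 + 57933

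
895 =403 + 492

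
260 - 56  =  204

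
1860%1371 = 489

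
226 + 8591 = 8817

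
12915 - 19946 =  - 7031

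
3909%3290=619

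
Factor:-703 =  - 19^1 * 37^1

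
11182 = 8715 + 2467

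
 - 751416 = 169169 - 920585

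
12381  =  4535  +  7846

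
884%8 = 4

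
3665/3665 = 1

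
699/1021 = 699/1021=0.68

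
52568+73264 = 125832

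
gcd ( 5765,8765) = 5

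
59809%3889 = 1474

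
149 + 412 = 561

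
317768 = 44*7222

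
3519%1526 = 467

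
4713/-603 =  - 1571/201 = - 7.82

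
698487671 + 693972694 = 1392460365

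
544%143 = 115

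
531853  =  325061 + 206792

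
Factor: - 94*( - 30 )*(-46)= - 2^3* 3^1*5^1 * 23^1*47^1  =  - 129720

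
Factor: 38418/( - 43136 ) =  - 57/64 = - 2^ ( - 6) * 3^1*19^1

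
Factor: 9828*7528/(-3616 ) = -3^3*7^1*13^1*113^( - 1)*941^1 = - 2312037/113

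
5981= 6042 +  - 61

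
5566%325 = 41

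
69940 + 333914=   403854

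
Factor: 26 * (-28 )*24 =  - 17472 =- 2^6*3^1*7^1*13^1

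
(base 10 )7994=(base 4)1330322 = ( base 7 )32210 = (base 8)17472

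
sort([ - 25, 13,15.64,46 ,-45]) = [ -45,-25,13, 15.64, 46 ]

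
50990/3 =16996 + 2/3 = 16996.67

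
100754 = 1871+98883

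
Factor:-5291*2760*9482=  - 138467163120 = - 2^4*3^1*5^1*11^2*13^1*23^1*37^1*431^1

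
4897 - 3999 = 898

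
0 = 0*24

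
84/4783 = 84/4783 = 0.02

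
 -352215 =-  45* 7827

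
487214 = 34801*14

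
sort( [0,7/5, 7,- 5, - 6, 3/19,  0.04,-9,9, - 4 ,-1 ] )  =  [ - 9, -6,- 5, - 4, -1, 0,0.04, 3/19 , 7/5 , 7, 9]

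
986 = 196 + 790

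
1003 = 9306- 8303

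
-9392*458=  - 4301536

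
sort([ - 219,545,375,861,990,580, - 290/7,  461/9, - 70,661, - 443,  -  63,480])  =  [ - 443, - 219,  -  70, - 63, - 290/7, 461/9,375,480,545, 580, 661,861, 990 ] 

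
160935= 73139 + 87796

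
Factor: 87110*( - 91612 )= - 2^3*5^1*31^1*37^1 * 281^1*619^1   =  -  7980321320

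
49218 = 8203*6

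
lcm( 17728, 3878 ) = 124096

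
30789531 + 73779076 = 104568607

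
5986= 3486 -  - 2500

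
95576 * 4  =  382304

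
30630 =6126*5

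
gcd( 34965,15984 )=999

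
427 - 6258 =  - 5831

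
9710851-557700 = 9153151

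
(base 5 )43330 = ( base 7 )11434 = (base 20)785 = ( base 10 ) 2965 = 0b101110010101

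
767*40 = 30680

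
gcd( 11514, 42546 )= 6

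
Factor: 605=5^1*11^2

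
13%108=13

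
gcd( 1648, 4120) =824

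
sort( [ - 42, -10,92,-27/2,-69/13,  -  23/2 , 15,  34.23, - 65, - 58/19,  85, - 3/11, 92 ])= [ - 65, - 42, - 27/2,- 23/2, -10,-69/13, - 58/19, - 3/11,  15,34.23, 85, 92, 92 ]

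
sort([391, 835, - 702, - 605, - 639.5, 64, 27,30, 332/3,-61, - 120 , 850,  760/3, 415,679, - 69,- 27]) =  [ - 702, - 639.5, - 605, - 120, - 69, - 61, - 27 , 27, 30, 64, 332/3, 760/3,  391, 415,679, 835,850 ]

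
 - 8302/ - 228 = 36 + 47/114 = 36.41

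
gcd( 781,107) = 1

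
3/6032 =3/6032=0.00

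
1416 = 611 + 805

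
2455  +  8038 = 10493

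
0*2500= 0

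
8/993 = 8/993 =0.01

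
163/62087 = 163/62087 = 0.00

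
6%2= 0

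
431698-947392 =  - 515694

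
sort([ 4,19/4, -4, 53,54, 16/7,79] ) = [ - 4, 16/7,4,19/4, 53, 54,  79]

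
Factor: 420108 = 2^2 * 3^1 * 13^1 * 2693^1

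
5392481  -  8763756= - 3371275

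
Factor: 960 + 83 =7^1*149^1 = 1043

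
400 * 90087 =36034800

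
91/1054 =91/1054 = 0.09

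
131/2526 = 131/2526 = 0.05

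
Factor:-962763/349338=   -320921/116446=- 2^(-1)*11^( - 1) * 61^1 * 67^( - 1 )*79^( - 1)*5261^1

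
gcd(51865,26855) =205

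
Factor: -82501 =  - 17^1*23^1*211^1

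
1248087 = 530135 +717952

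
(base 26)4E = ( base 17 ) 6g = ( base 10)118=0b1110110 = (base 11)A8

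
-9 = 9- 18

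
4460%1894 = 672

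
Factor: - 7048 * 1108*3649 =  - 2^5*41^1*89^1*277^1*881^1 =- 28495712416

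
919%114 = 7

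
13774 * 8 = 110192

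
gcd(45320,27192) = 9064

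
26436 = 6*4406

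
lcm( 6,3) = 6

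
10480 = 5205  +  5275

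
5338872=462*11556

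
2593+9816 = 12409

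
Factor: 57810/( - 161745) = -2^1*47^1 * 263^(-1 ) = -94/263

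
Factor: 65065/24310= 91/34 = 2^(-1)* 7^1*13^1*17^( - 1 )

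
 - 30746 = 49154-79900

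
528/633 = 176/211 = 0.83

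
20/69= 20/69 = 0.29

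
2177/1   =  2177= 2177.00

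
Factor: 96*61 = 2^5*3^1 * 61^1  =  5856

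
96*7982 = 766272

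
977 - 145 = 832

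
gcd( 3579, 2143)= 1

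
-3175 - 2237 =-5412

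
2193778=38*57731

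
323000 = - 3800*( - 85)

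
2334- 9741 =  - 7407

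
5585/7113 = 5585/7113 = 0.79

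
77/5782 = 11/826 =0.01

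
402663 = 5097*79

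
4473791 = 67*66773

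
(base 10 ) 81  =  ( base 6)213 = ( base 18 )49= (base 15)56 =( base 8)121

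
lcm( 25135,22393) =1231615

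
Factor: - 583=  -  11^1*53^1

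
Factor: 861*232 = 2^3*3^1*7^1*29^1*41^1 = 199752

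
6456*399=2575944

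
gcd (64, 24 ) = 8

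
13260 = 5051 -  - 8209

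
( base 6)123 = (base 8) 63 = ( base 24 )23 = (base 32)1j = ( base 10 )51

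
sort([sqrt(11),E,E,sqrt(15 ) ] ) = [ E, E , sqrt( 11), sqrt (15 )]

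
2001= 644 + 1357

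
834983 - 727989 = 106994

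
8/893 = 8/893= 0.01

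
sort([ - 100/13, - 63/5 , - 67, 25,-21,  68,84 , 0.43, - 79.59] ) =[ - 79.59,-67, - 21, - 63/5,-100/13, 0.43, 25,68,  84]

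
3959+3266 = 7225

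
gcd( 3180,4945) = 5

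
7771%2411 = 538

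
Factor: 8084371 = 8084371^1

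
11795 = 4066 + 7729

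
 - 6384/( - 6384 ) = 1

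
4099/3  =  4099/3 = 1366.33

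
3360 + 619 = 3979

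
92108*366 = 33711528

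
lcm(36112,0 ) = 0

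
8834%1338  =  806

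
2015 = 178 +1837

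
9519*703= 6691857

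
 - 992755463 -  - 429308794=-563446669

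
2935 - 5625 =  - 2690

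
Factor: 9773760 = 2^6*3^1*5^1  *  10181^1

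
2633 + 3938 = 6571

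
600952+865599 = 1466551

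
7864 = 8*983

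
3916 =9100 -5184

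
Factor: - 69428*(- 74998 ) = 2^3 * 7^1*11^1 *17^1*487^1 * 1021^1 = 5206961144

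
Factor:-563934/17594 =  - 609/19 = - 3^1*7^1*19^( - 1) *29^1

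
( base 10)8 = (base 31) 8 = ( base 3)22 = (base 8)10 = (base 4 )20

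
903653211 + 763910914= 1667564125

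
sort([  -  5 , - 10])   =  [ - 10, - 5 ]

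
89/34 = 89/34 = 2.62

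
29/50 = 29/50 = 0.58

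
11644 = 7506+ 4138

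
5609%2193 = 1223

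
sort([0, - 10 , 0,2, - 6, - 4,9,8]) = [ - 10, -6, - 4, 0, 0,  2, 8 , 9]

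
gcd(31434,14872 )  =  338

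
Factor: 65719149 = 3^1*97^1 *225839^1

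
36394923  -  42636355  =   - 6241432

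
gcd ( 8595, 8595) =8595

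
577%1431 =577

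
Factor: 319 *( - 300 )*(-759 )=2^2 * 3^2*5^2*11^2 * 23^1*29^1  =  72636300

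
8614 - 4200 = 4414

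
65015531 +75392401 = 140407932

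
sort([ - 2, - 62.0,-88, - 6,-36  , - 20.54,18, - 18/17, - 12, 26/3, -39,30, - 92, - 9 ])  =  [-92, - 88,-62.0, - 39 , - 36, - 20.54, - 12, - 9,-6, -2, - 18/17,26/3, 18,30 ]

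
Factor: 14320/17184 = 2^(-1)*3^(-1) * 5^1=5/6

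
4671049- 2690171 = 1980878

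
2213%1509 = 704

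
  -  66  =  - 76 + 10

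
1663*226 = 375838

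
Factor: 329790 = 2^1*3^1*5^1*10993^1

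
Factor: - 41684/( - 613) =2^2*17^1= 68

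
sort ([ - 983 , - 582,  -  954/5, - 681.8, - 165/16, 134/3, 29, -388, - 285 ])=[ - 983, - 681.8 , - 582 , - 388,- 285, - 954/5, - 165/16, 29 , 134/3]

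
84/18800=21/4700 = 0.00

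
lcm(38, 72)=1368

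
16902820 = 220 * 76831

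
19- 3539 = - 3520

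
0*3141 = 0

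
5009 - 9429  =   - 4420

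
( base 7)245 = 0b10000011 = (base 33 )3w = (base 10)131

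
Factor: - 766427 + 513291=  -  2^4*13^1*1217^1 = - 253136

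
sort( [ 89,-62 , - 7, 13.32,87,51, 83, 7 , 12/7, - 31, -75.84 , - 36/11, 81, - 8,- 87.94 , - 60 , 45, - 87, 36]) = [ - 87.94, - 87, - 75.84, - 62, - 60, - 31, - 8, - 7, - 36/11 , 12/7, 7, 13.32, 36, 45, 51, 81, 83 , 87 , 89] 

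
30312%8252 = 5556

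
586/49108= 293/24554 = 0.01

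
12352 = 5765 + 6587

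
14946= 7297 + 7649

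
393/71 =5 + 38/71  =  5.54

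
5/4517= 5/4517 = 0.00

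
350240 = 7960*44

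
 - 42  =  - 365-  - 323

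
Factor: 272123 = 503^1*541^1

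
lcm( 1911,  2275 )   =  47775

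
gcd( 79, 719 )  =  1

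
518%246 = 26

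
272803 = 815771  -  542968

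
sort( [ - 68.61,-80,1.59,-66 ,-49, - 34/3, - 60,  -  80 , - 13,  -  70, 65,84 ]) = [  -  80,  -  80, - 70,-68.61, - 66, - 60, -49, - 13, - 34/3, 1.59,65,84]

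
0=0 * 204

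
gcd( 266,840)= 14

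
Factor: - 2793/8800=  - 2^( - 5)*3^1*5^(  -  2)*7^2*11^(-1)*19^1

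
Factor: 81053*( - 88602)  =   - 7181457906 = -2^1*3^1*7^1*11579^1*14767^1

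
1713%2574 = 1713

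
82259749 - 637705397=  - 555445648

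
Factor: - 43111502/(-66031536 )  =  21555751/33015768= 2^( -3 )*3^(  -  1)*7^1 * 17^(-1) * 19^( - 1)*47^1*4259^(  -  1)*65519^1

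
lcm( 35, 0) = 0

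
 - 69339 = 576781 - 646120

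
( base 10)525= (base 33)FU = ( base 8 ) 1015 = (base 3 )201110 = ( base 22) 11J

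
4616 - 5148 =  - 532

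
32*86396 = 2764672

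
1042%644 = 398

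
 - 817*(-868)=709156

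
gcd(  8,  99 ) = 1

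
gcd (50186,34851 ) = 1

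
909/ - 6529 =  - 909/6529  =  - 0.14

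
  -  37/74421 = - 37/74421 = - 0.00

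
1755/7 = 250 + 5/7 = 250.71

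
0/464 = 0 = 0.00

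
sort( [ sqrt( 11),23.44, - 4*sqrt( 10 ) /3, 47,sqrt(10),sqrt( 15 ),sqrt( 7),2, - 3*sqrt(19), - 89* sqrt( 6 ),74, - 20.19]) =[ - 89*sqrt( 6 ) ,  -  20.19,  -  3*sqrt( 19 ), - 4 *sqrt(10) /3,2, sqrt(7),sqrt( 10 ),  sqrt(11),sqrt(15),23.44, 47,74 ]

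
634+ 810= 1444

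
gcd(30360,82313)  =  11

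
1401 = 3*467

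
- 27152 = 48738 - 75890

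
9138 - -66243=75381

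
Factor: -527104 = - 2^8 * 29^1*71^1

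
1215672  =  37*32856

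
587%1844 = 587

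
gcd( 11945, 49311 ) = 1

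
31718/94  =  337 + 20/47 = 337.43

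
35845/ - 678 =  - 35845/678 = - 52.87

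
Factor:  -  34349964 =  - 2^2*3^1*11^2*41^1*577^1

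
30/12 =5/2  =  2.50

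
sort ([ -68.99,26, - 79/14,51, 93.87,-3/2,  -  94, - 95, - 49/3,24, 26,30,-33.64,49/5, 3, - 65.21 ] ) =[  -  95,-94 , -68.99, - 65.21, - 33.64,  -  49/3, -79/14,-3/2,3,49/5 , 24, 26,26, 30,51, 93.87 ]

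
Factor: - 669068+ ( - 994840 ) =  - 2^2*3^1*313^1 *443^1=- 1663908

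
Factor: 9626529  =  3^1*11^1*487^1*599^1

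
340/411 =340/411=0.83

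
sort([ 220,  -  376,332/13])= [  -  376,332/13,220]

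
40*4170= 166800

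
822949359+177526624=1000475983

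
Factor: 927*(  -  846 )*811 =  - 636020262 = -2^1*3^4*47^1*103^1 *811^1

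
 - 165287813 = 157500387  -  322788200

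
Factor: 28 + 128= 2^2*3^1 * 13^1 = 156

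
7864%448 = 248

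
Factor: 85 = 5^1*17^1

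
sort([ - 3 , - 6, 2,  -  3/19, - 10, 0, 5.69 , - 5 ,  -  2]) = [ - 10,-6 , - 5,  -  3, - 2, - 3/19,0,2,  5.69]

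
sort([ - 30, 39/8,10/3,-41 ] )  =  [ - 41, - 30,10/3, 39/8 ] 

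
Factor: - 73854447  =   - 3^1*24618149^1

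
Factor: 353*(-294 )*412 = -42758184 = -2^3*3^1*7^2*103^1*353^1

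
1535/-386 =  - 1535/386 = - 3.98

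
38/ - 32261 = - 38/32261= - 0.00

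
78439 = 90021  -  11582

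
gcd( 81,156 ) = 3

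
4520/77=4520/77 = 58.70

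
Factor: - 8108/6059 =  - 2^2 * 73^( - 1 )*83^( - 1 ) *2027^1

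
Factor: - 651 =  - 3^1* 7^1*31^1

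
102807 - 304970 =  - 202163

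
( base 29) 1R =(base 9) 62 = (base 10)56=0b111000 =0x38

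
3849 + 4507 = 8356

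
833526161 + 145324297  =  978850458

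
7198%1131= 412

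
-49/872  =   - 49/872 = - 0.06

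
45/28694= 45/28694 = 0.00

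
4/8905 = 4/8905 = 0.00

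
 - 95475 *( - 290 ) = 27687750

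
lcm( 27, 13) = 351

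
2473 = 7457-4984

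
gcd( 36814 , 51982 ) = 158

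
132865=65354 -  - 67511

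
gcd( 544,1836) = 68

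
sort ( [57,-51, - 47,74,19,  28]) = [-51,-47, 19,  28, 57,74]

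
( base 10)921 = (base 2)1110011001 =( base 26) 19b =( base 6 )4133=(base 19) 2A9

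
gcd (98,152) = 2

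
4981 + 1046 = 6027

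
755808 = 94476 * 8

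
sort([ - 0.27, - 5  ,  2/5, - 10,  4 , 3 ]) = [ - 10, - 5,-0.27,2/5,3, 4]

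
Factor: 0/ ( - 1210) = 0  =  0^1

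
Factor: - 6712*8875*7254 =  - 432113526000 = -2^4*3^2*5^3*13^1 * 31^1 * 71^1*839^1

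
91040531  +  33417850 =124458381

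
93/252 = 31/84 = 0.37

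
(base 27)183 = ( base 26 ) 1AC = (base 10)948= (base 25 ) 1CN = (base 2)1110110100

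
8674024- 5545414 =3128610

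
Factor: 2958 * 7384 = 2^4*3^1*13^1 *17^1 *29^1*71^1 = 21841872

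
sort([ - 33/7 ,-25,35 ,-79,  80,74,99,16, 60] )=[ - 79,-25, - 33/7, 16,  35,60,  74, 80, 99 ] 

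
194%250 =194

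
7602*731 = 5557062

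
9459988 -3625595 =5834393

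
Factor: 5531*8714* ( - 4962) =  - 2^2*3^1*827^1 * 4357^1*5531^1 = - 239154178908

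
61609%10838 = 7419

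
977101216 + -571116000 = 405985216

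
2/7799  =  2/7799=   0.00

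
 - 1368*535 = -731880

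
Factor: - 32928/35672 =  - 12/13= - 2^2*3^1*13^( -1)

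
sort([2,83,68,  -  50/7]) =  [ - 50/7,2, 68, 83 ] 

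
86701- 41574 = 45127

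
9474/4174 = 4737/2087 = 2.27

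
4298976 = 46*93456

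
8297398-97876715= - 89579317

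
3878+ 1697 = 5575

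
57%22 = 13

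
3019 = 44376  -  41357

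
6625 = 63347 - 56722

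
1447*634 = 917398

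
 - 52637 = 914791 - 967428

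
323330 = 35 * 9238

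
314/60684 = 157/30342 = 0.01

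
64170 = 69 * 930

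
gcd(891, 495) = 99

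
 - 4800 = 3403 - 8203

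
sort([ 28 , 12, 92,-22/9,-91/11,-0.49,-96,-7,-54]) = [-96,-54, - 91/11 , - 7, - 22/9,-0.49, 12,28, 92]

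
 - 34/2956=- 17/1478=- 0.01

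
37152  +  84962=122114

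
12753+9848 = 22601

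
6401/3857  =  1 + 2544/3857 = 1.66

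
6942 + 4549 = 11491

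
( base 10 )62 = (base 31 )20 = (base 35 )1R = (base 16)3e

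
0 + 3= 3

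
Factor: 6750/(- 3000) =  - 2^ ( - 2 )*3^2 = - 9/4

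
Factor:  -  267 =-3^1*89^1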